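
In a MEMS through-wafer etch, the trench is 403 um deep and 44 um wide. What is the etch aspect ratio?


Step 1: AR = depth / width
Step 2: AR = 403 / 44
AR = 9.2


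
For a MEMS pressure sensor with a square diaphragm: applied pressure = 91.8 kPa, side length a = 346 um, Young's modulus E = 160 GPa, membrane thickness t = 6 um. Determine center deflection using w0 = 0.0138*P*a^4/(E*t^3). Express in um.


Step 1: Convert pressure to compatible units (E is in GPa, so P in GPa).
P = 91.8 kPa = 91.8e-6 GPa
Step 2: Compute numerator: 0.0138 * P * a^4.
a^4 = 346^4 = 14331920656
numerator = 0.0138 * 91.8e-6 * 14331920656 = 1.81563e+04
Step 3: Compute denominator: E * t^3 = 160 * 6^3 = 34560
Step 4: w0 = numerator / denominator = 1.81563e+04 / 34560 = 0.5254 um


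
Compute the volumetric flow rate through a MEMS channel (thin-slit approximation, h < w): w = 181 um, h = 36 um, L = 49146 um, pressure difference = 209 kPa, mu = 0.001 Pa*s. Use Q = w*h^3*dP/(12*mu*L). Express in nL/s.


Step 1: Convert all dimensions to SI (meters).
w = 181e-6 m, h = 36e-6 m, L = 49146e-6 m, dP = 209e3 Pa
Step 2: Q = w * h^3 * dP / (12 * mu * L)
Q = 181e-6 * (36e-6)^3 * 209e3 / (12 * 0.001 * 49146e-6) = 2.99269833e-09 m^3/s
Step 3: Convert Q from m^3/s to nL/s (1 m^3 = 1e12 nL, so multiply by 1e12).
Q = 2992.698 nL/s


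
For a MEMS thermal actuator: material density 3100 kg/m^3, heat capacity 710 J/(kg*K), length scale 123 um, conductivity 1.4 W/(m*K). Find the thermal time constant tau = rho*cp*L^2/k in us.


Step 1: Convert L to m: L = 123e-6 m
Step 2: L^2 = (123e-6)^2 = 1.5129e-08 m^2
Step 3: tau = 3100 * 710 * 1.5129e-08 / 1.4 = 2.378494929e-02 s
Step 4: Convert to microseconds (multiply by 1e6).
tau = 23784.949 us


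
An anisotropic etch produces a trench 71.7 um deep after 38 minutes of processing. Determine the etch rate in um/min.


Step 1: Etch rate = depth / time
Step 2: rate = 71.7 / 38
rate = 1.887 um/min


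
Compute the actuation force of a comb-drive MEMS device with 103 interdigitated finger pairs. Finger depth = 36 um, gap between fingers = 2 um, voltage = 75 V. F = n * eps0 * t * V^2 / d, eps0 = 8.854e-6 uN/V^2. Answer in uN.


Step 1: Parameters: n=103, eps0=8.854e-6 uN/V^2, t=36 um, V=75 V, d=2 um
Step 2: V^2 = 5625
Step 3: F = 103 * 8.854e-6 * 36 * 5625 / 2
F = 92.336 uN


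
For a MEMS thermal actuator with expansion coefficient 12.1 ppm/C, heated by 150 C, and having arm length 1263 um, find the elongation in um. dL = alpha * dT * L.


Step 1: Convert CTE: alpha = 12.1 ppm/C = 12.1e-6 /C
Step 2: dL = 12.1e-6 * 150 * 1263
dL = 2.2923 um


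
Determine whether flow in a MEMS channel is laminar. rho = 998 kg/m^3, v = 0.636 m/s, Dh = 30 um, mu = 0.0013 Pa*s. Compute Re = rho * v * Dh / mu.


Step 1: Convert Dh to meters: Dh = 30e-6 m
Step 2: Re = rho * v * Dh / mu
Re = 998 * 0.636 * 30e-6 / 0.0013
Re = 14.648
Since Re = 14.648 is below ~2300, the flow is laminar.


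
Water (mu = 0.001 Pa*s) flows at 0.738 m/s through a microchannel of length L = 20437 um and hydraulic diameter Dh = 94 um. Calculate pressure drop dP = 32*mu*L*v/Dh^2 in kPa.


Step 1: Convert to SI: L = 20437e-6 m, Dh = 94e-6 m
Step 2: dP = 32 * 0.001 * 20437e-6 * 0.738 / (94e-6)^2
Step 3: dP = 54622.02 Pa
Step 4: Convert to kPa: dP = 54.62 kPa


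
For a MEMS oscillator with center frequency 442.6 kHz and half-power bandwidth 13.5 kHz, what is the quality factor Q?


Step 1: Q = f0 / bandwidth
Step 2: Q = 442.6 / 13.5
Q = 32.8


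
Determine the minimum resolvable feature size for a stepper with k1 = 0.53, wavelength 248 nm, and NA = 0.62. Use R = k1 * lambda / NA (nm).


Step 1: Identify values: k1 = 0.53, lambda = 248 nm, NA = 0.62
Step 2: R = k1 * lambda / NA
R = 0.53 * 248 / 0.62
R = 212.0 nm


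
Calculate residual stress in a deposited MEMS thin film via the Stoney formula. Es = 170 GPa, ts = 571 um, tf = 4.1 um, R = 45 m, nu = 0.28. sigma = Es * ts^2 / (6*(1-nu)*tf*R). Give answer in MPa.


Step 1: Compute numerator: Es * ts^2 = 170 * 571^2 = 55426970 (GPa*um^2)
Step 2: Compute denominator (R in um): 6*(1-nu)*tf*R = 6*0.72*4.1*45e6 = 797040000.0 (um^2)
Step 3: sigma (GPa) = 55426970 / 797040000.0 = 6.9541e-02 GPa
Step 4: Convert to MPa (x1000): sigma = 69.5 MPa


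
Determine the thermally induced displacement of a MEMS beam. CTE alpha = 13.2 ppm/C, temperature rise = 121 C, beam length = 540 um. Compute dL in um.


Step 1: Convert CTE: alpha = 13.2 ppm/C = 13.2e-6 /C
Step 2: dL = 13.2e-6 * 121 * 540
dL = 0.8625 um


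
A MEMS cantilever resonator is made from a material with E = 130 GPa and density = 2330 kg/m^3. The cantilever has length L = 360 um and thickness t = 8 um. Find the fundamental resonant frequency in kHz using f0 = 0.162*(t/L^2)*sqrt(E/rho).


Step 1: Convert units to SI.
t_SI = 8e-6 m, L_SI = 360e-6 m
Step 2: Calculate sqrt(E/rho).
sqrt(130e9 / 2330) = 7469.54 m/s
Step 3: Compute f0.
f0 = 0.162 * 8e-6 / (360e-6)^2 * 7469.54 = 74695.4 Hz = 74.7 kHz


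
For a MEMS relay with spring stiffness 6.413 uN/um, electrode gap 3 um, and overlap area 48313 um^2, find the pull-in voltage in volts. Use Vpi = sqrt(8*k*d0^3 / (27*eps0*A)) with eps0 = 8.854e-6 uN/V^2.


Step 1: Compute numerator: 8 * k * d0^3 = 8 * 6.413 * 3^3 = 1385.208
Step 2: Compute denominator: 27 * eps0 * A = 27 * 8.854e-6 * 48313 = 11.549609
Step 3: Vpi = sqrt(1385.208 / 11.549609)
Vpi = 10.95 V


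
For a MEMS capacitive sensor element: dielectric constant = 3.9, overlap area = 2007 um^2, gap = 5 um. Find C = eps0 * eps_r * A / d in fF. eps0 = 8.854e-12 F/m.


Step 1: Convert area to m^2: A = 2007e-12 m^2
Step 2: Convert gap to m: d = 5e-6 m
Step 3: C = eps0 * eps_r * A / d
C = 8.854e-12 * 3.9 * 2007e-12 / 5e-6
Step 4: Convert to fF (multiply by 1e15).
C = 13.86 fF


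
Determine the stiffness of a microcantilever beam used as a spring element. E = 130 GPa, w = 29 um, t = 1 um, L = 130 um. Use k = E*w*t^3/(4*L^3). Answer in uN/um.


Step 1: Convert E to consistent units (1 GPa = 1000 uN/um^2).
E = 130 GPa = 130000 uN/um^2
Step 2: Compute t^3 = 1^3 = 1
Step 3: Compute L^3 = 130^3 = 2197000
Step 4: k = 130000 * 29 * 1 / (4 * 2197000)
k = 0.429 uN/um


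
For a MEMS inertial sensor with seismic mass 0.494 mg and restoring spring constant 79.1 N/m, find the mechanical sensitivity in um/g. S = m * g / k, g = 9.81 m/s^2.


Step 1: Convert mass: m = 0.494 mg = 4.94e-07 kg
Step 2: S = m * g / k = 4.94e-07 * 9.81 / 79.1
Step 3: S = 6.13e-08 m/g
Step 4: Convert to um/g: S = 0.061 um/g


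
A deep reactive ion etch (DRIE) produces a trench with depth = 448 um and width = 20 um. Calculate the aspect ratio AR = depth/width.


Step 1: AR = depth / width
Step 2: AR = 448 / 20
AR = 22.4


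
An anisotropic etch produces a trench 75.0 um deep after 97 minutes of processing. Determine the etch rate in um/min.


Step 1: Etch rate = depth / time
Step 2: rate = 75.0 / 97
rate = 0.773 um/min


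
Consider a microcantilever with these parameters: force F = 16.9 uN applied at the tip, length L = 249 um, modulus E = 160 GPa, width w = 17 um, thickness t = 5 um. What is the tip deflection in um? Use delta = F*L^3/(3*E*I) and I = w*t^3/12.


Step 1: Calculate the second moment of area.
I = w * t^3 / 12 = 17 * 5^3 / 12 = 177.0833 um^4
Step 2: Convert E to consistent units (1 GPa = 1000 uN/um^2).
E = 160 GPa = 160000 uN/um^2
Step 3: Calculate tip deflection.
delta = F * L^3 / (3 * E * I)
delta = 16.9 * 249^3 / (3 * 160000 * 177.0833)
delta = 3.0695 um


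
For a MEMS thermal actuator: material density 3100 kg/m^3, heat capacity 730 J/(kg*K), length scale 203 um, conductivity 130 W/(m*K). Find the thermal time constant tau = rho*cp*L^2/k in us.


Step 1: Convert L to m: L = 203e-6 m
Step 2: L^2 = (203e-6)^2 = 4.1209e-08 m^2
Step 3: tau = 3100 * 730 * 4.1209e-08 / 130 = 7.1735359e-04 s
Step 4: Convert to microseconds (multiply by 1e6).
tau = 717.354 us


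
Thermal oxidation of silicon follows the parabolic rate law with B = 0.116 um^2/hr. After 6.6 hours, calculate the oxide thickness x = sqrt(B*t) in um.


Step 1: Compute B*t = 0.116 * 6.6 = 0.7656
Step 2: x = sqrt(0.7656)
x = 0.875 um


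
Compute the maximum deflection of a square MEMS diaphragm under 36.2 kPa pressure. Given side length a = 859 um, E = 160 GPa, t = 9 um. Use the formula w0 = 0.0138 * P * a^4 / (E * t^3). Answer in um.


Step 1: Convert pressure to compatible units (E is in GPa, so P in GPa).
P = 36.2 kPa = 36.2e-6 GPa
Step 2: Compute numerator: 0.0138 * P * a^4.
a^4 = 859^4 = 544468370161
numerator = 0.0138 * 36.2e-6 * 544468370161 = 2.719946e+05
Step 3: Compute denominator: E * t^3 = 160 * 9^3 = 116640
Step 4: w0 = numerator / denominator = 2.719946e+05 / 116640 = 2.3319 um


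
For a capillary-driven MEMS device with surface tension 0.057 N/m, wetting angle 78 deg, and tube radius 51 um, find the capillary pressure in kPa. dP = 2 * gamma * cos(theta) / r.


Step 1: cos(78 deg) = 0.2079
Step 2: Convert r to m: r = 51e-6 m
Step 3: dP = 2 * 0.057 * 0.2079 / 51e-6 = 464.7 Pa
Step 4: Convert Pa to kPa (divide by 1000).
dP = 0.46 kPa


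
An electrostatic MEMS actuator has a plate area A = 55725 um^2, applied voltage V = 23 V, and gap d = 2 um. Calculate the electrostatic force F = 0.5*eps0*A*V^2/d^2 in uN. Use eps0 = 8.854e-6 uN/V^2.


Step 1: Identify parameters.
eps0 = 8.854e-6 uN/V^2, A = 55725 um^2, V = 23 V, d = 2 um
Step 2: Compute V^2 = 23^2 = 529
Step 3: Compute d^2 = 2^2 = 4
Step 4: F = 0.5 * 8.854e-6 * 55725 * 529 / 4
F = 32.625 uN


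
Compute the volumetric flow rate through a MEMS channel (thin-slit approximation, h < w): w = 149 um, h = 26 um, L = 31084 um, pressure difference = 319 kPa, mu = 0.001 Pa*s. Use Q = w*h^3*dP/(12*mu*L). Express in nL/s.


Step 1: Convert all dimensions to SI (meters).
w = 149e-6 m, h = 26e-6 m, L = 31084e-6 m, dP = 319e3 Pa
Step 2: Q = w * h^3 * dP / (12 * mu * L)
Q = 149e-6 * (26e-6)^3 * 319e3 / (12 * 0.001 * 31084e-6) = 2.23964327e-09 m^3/s
Step 3: Convert Q from m^3/s to nL/s (1 m^3 = 1e12 nL, so multiply by 1e12).
Q = 2239.643 nL/s


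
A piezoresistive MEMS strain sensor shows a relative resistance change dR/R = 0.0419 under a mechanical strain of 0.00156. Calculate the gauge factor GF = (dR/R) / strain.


Step 1: Identify values.
dR/R = 0.0419, strain = 0.00156
Step 2: GF = (dR/R) / strain = 0.0419 / 0.00156
GF = 26.9


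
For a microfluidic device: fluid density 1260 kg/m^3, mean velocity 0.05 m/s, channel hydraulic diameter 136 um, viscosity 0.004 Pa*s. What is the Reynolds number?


Step 1: Convert Dh to meters: Dh = 136e-6 m
Step 2: Re = rho * v * Dh / mu
Re = 1260 * 0.05 * 136e-6 / 0.004
Re = 2.142


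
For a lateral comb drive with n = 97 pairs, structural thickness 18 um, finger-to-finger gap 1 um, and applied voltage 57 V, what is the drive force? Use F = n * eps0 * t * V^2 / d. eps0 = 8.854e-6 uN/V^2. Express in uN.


Step 1: Parameters: n=97, eps0=8.854e-6 uN/V^2, t=18 um, V=57 V, d=1 um
Step 2: V^2 = 3249
Step 3: F = 97 * 8.854e-6 * 18 * 3249 / 1
F = 50.227 uN


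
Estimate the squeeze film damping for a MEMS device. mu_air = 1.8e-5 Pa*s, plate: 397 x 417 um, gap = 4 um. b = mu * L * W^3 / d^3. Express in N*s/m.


Step 1: Convert to SI.
L = 397e-6 m, W = 417e-6 m, d = 4e-6 m
Step 2: W^3 = (417e-6)^3 = 7.25e-11 m^3
Step 3: d^3 = (4e-6)^3 = 6.40e-17 m^3
Step 4: b = 1.8e-5 * 397e-6 * 7.25e-11 / 6.40e-17
b = 8.10e-03 N*s/m


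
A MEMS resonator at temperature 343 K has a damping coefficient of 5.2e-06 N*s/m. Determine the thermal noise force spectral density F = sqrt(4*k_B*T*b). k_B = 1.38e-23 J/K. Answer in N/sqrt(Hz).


Step 1: Compute 4 * k_B * T * b
= 4 * 1.38e-23 * 343 * 5.2e-06
= 9.8455e-26 N^2/Hz
Step 2: F_noise = sqrt(9.8455e-26)
F_noise = 3.14e-13 N/sqrt(Hz)


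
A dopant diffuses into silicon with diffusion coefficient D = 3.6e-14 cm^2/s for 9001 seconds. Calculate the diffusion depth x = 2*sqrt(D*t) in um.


Step 1: Compute D*t = 3.6e-14 * 9001 = 3.24036e-10 cm^2
Step 2: sqrt(D*t) = 1.8e-05 cm
Step 3: x = 2 * 1.8e-05 cm = 3.6e-05 cm
Step 4: Convert to um (1 cm = 1e4 um): x = 0.36 um


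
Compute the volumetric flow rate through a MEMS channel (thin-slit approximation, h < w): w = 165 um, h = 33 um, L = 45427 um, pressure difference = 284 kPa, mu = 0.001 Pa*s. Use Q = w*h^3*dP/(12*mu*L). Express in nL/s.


Step 1: Convert all dimensions to SI (meters).
w = 165e-6 m, h = 33e-6 m, L = 45427e-6 m, dP = 284e3 Pa
Step 2: Q = w * h^3 * dP / (12 * mu * L)
Q = 165e-6 * (33e-6)^3 * 284e3 / (12 * 0.001 * 45427e-6) = 3.0892197e-09 m^3/s
Step 3: Convert Q from m^3/s to nL/s (1 m^3 = 1e12 nL, so multiply by 1e12).
Q = 3089.22 nL/s


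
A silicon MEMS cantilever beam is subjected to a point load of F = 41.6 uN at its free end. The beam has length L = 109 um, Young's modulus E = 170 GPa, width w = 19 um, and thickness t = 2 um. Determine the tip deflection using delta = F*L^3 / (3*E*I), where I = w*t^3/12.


Step 1: Calculate the second moment of area.
I = w * t^3 / 12 = 19 * 2^3 / 12 = 12.6667 um^4
Step 2: Convert E to consistent units (1 GPa = 1000 uN/um^2).
E = 170 GPa = 170000 uN/um^2
Step 3: Calculate tip deflection.
delta = F * L^3 / (3 * E * I)
delta = 41.6 * 109^3 / (3 * 170000 * 12.6667)
delta = 8.3395 um


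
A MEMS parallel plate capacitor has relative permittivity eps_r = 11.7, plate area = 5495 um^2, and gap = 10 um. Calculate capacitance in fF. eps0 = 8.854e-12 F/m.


Step 1: Convert area to m^2: A = 5495e-12 m^2
Step 2: Convert gap to m: d = 10e-6 m
Step 3: C = eps0 * eps_r * A / d
C = 8.854e-12 * 11.7 * 5495e-12 / 10e-6
Step 4: Convert to fF (multiply by 1e15).
C = 56.92 fF


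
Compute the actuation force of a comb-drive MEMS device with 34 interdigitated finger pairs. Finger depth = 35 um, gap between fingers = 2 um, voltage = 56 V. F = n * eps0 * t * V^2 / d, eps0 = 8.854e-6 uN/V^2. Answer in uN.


Step 1: Parameters: n=34, eps0=8.854e-6 uN/V^2, t=35 um, V=56 V, d=2 um
Step 2: V^2 = 3136
Step 3: F = 34 * 8.854e-6 * 35 * 3136 / 2
F = 16.521 uN


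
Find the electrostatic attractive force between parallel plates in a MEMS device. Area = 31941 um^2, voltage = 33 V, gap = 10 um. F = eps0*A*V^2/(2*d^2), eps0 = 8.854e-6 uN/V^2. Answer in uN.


Step 1: Identify parameters.
eps0 = 8.854e-6 uN/V^2, A = 31941 um^2, V = 33 V, d = 10 um
Step 2: Compute V^2 = 33^2 = 1089
Step 3: Compute d^2 = 10^2 = 100
Step 4: F = 0.5 * 8.854e-6 * 31941 * 1089 / 100
F = 1.54 uN


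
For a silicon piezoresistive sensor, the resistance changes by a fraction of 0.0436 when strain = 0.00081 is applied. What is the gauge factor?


Step 1: Identify values.
dR/R = 0.0436, strain = 0.00081
Step 2: GF = (dR/R) / strain = 0.0436 / 0.00081
GF = 53.8


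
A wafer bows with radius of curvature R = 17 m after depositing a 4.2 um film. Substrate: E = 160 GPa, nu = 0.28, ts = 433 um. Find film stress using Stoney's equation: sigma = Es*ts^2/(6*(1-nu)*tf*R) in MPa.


Step 1: Compute numerator: Es * ts^2 = 160 * 433^2 = 29998240 (GPa*um^2)
Step 2: Compute denominator (R in um): 6*(1-nu)*tf*R = 6*0.72*4.2*17e6 = 308448000.0 (um^2)
Step 3: sigma (GPa) = 29998240 / 308448000.0 = 9.7255e-02 GPa
Step 4: Convert to MPa (x1000): sigma = 97.3 MPa


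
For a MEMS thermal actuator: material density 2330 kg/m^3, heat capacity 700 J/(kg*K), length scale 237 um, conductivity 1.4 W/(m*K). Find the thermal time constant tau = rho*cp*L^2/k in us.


Step 1: Convert L to m: L = 237e-6 m
Step 2: L^2 = (237e-6)^2 = 5.6169e-08 m^2
Step 3: tau = 2330 * 700 * 5.6169e-08 / 1.4 = 6.5436885e-02 s
Step 4: Convert to microseconds (multiply by 1e6).
tau = 65436.885 us


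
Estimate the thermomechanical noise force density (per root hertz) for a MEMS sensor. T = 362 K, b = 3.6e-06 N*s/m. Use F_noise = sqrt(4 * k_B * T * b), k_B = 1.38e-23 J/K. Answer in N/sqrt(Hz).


Step 1: Compute 4 * k_B * T * b
= 4 * 1.38e-23 * 362 * 3.6e-06
= 7.1937e-26 N^2/Hz
Step 2: F_noise = sqrt(7.1937e-26)
F_noise = 2.68e-13 N/sqrt(Hz)


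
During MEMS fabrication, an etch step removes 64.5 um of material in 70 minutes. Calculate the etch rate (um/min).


Step 1: Etch rate = depth / time
Step 2: rate = 64.5 / 70
rate = 0.921 um/min


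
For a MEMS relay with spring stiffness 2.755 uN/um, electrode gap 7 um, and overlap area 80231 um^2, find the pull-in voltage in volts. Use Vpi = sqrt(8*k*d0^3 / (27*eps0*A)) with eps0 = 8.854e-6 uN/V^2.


Step 1: Compute numerator: 8 * k * d0^3 = 8 * 2.755 * 7^3 = 7559.72
Step 2: Compute denominator: 27 * eps0 * A = 27 * 8.854e-6 * 80231 = 19.179862
Step 3: Vpi = sqrt(7559.72 / 19.179862)
Vpi = 19.85 V


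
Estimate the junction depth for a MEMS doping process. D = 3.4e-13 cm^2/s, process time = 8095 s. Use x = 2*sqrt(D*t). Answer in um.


Step 1: Compute D*t = 3.4e-13 * 8095 = 2.7523e-09 cm^2
Step 2: sqrt(D*t) = 5.24624e-05 cm
Step 3: x = 2 * 5.24624e-05 cm = 1.049248e-04 cm
Step 4: Convert to um (1 cm = 1e4 um): x = 1.049 um


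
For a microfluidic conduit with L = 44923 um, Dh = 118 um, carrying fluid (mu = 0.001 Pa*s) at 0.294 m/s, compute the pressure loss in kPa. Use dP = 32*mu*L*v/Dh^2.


Step 1: Convert to SI: L = 44923e-6 m, Dh = 118e-6 m
Step 2: dP = 32 * 0.001 * 44923e-6 * 0.294 / (118e-6)^2
Step 3: dP = 30353.03 Pa
Step 4: Convert to kPa: dP = 30.35 kPa


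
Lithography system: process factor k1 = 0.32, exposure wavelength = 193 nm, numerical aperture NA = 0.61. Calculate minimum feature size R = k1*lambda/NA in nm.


Step 1: Identify values: k1 = 0.32, lambda = 193 nm, NA = 0.61
Step 2: R = k1 * lambda / NA
R = 0.32 * 193 / 0.61
R = 101.2 nm


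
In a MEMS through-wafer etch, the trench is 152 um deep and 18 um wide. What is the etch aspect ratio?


Step 1: AR = depth / width
Step 2: AR = 152 / 18
AR = 8.4


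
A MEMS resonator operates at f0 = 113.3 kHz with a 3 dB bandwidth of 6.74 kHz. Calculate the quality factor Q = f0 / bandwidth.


Step 1: Q = f0 / bandwidth
Step 2: Q = 113.3 / 6.74
Q = 16.8


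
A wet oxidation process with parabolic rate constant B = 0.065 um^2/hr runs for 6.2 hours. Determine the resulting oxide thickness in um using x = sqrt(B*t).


Step 1: Compute B*t = 0.065 * 6.2 = 0.403
Step 2: x = sqrt(0.403)
x = 0.635 um


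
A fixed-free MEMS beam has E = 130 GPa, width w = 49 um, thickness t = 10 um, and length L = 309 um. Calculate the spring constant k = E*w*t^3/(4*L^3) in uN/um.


Step 1: Convert E to consistent units (1 GPa = 1000 uN/um^2).
E = 130 GPa = 130000 uN/um^2
Step 2: Compute t^3 = 10^3 = 1000
Step 3: Compute L^3 = 309^3 = 29503629
Step 4: k = 130000 * 49 * 1000 / (4 * 29503629)
k = 53.9764 uN/um


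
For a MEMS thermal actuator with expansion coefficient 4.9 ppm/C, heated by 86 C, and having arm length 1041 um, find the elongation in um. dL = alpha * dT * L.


Step 1: Convert CTE: alpha = 4.9 ppm/C = 4.9e-6 /C
Step 2: dL = 4.9e-6 * 86 * 1041
dL = 0.4387 um


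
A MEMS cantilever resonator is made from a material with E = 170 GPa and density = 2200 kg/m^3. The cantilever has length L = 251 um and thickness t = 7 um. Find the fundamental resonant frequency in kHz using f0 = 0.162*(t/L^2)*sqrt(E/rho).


Step 1: Convert units to SI.
t_SI = 7e-6 m, L_SI = 251e-6 m
Step 2: Calculate sqrt(E/rho).
sqrt(170e9 / 2200) = 8790.49 m/s
Step 3: Compute f0.
f0 = 0.162 * 7e-6 / (251e-6)^2 * 8790.49 = 158226.3 Hz = 158.23 kHz


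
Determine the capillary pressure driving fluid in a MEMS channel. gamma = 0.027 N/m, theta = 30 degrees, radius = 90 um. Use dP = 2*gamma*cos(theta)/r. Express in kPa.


Step 1: cos(30 deg) = 0.866
Step 2: Convert r to m: r = 90e-6 m
Step 3: dP = 2 * 0.027 * 0.866 / 90e-6 = 519.6 Pa
Step 4: Convert Pa to kPa (divide by 1000).
dP = 0.52 kPa


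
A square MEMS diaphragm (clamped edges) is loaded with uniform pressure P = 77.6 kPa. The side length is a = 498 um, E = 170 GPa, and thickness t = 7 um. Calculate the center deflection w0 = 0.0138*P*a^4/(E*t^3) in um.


Step 1: Convert pressure to compatible units (E is in GPa, so P in GPa).
P = 77.6 kPa = 77.6e-6 GPa
Step 2: Compute numerator: 0.0138 * P * a^4.
a^4 = 498^4 = 61505984016
numerator = 0.0138 * 77.6e-6 * 61505984016 = 6.586553e+04
Step 3: Compute denominator: E * t^3 = 170 * 7^3 = 58310
Step 4: w0 = numerator / denominator = 6.586553e+04 / 58310 = 1.1296 um


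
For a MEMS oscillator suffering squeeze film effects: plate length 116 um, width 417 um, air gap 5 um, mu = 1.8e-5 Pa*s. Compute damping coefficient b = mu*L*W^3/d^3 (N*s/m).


Step 1: Convert to SI.
L = 116e-6 m, W = 417e-6 m, d = 5e-6 m
Step 2: W^3 = (417e-6)^3 = 7.25e-11 m^3
Step 3: d^3 = (5e-6)^3 = 1.25e-16 m^3
Step 4: b = 1.8e-5 * 116e-6 * 7.25e-11 / 1.25e-16
b = 1.21e-03 N*s/m


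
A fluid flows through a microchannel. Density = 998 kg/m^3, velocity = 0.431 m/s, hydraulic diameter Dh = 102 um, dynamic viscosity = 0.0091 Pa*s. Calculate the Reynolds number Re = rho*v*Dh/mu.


Step 1: Convert Dh to meters: Dh = 102e-6 m
Step 2: Re = rho * v * Dh / mu
Re = 998 * 0.431 * 102e-6 / 0.0091
Re = 4.821


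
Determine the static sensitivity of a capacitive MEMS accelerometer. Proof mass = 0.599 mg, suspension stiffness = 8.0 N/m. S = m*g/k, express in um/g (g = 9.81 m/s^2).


Step 1: Convert mass: m = 0.599 mg = 5.99e-07 kg
Step 2: S = m * g / k = 5.99e-07 * 9.81 / 8.0
Step 3: S = 7.35e-07 m/g
Step 4: Convert to um/g: S = 0.735 um/g


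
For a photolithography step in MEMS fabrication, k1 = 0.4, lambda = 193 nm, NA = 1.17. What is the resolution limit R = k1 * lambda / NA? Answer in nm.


Step 1: Identify values: k1 = 0.4, lambda = 193 nm, NA = 1.17
Step 2: R = k1 * lambda / NA
R = 0.4 * 193 / 1.17
R = 66.0 nm


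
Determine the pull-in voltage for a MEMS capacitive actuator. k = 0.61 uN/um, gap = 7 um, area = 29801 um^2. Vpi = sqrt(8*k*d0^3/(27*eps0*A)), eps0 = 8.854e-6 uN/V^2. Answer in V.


Step 1: Compute numerator: 8 * k * d0^3 = 8 * 0.61 * 7^3 = 1673.84
Step 2: Compute denominator: 27 * eps0 * A = 27 * 8.854e-6 * 29801 = 7.124167
Step 3: Vpi = sqrt(1673.84 / 7.124167)
Vpi = 15.33 V


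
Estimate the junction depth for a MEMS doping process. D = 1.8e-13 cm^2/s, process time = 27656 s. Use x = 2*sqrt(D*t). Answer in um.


Step 1: Compute D*t = 1.8e-13 * 27656 = 4.97808e-09 cm^2
Step 2: sqrt(D*t) = 7.05555e-05 cm
Step 3: x = 2 * 7.05555e-05 cm = 1.41111e-04 cm
Step 4: Convert to um (1 cm = 1e4 um): x = 1.411 um


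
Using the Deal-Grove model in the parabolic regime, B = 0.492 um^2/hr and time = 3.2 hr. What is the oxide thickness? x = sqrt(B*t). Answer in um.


Step 1: Compute B*t = 0.492 * 3.2 = 1.5744
Step 2: x = sqrt(1.5744)
x = 1.255 um


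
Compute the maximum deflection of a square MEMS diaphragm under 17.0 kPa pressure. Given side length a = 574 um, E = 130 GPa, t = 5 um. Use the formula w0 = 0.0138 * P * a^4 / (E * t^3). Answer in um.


Step 1: Convert pressure to compatible units (E is in GPa, so P in GPa).
P = 17.0 kPa = 17.0e-6 GPa
Step 2: Compute numerator: 0.0138 * P * a^4.
a^4 = 574^4 = 108554434576
numerator = 0.0138 * 17.0e-6 * 108554434576 = 2.546687e+04
Step 3: Compute denominator: E * t^3 = 130 * 5^3 = 16250
Step 4: w0 = numerator / denominator = 2.546687e+04 / 16250 = 1.5672 um


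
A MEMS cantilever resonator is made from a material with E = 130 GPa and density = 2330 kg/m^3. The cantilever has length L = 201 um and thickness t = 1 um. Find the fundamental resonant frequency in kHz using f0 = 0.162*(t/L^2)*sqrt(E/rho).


Step 1: Convert units to SI.
t_SI = 1e-6 m, L_SI = 201e-6 m
Step 2: Calculate sqrt(E/rho).
sqrt(130e9 / 2330) = 7469.54 m/s
Step 3: Compute f0.
f0 = 0.162 * 1e-6 / (201e-6)^2 * 7469.54 = 29951.4 Hz = 29.95 kHz


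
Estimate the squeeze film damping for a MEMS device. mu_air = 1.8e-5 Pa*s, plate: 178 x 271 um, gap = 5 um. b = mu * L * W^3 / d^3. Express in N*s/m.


Step 1: Convert to SI.
L = 178e-6 m, W = 271e-6 m, d = 5e-6 m
Step 2: W^3 = (271e-6)^3 = 1.99e-11 m^3
Step 3: d^3 = (5e-6)^3 = 1.25e-16 m^3
Step 4: b = 1.8e-5 * 178e-6 * 1.99e-11 / 1.25e-16
b = 5.10e-04 N*s/m


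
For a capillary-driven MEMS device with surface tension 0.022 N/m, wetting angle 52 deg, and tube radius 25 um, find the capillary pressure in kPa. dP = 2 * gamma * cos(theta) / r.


Step 1: cos(52 deg) = 0.6157
Step 2: Convert r to m: r = 25e-6 m
Step 3: dP = 2 * 0.022 * 0.6157 / 25e-6 = 1083.6 Pa
Step 4: Convert Pa to kPa (divide by 1000).
dP = 1.08 kPa


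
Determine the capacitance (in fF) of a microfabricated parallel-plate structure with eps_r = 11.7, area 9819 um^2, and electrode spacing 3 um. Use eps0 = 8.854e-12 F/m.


Step 1: Convert area to m^2: A = 9819e-12 m^2
Step 2: Convert gap to m: d = 3e-6 m
Step 3: C = eps0 * eps_r * A / d
C = 8.854e-12 * 11.7 * 9819e-12 / 3e-6
Step 4: Convert to fF (multiply by 1e15).
C = 339.06 fF


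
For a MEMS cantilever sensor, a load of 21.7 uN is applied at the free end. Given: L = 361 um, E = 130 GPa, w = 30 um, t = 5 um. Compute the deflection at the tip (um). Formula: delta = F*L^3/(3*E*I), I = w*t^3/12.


Step 1: Calculate the second moment of area.
I = w * t^3 / 12 = 30 * 5^3 / 12 = 312.5 um^4
Step 2: Convert E to consistent units (1 GPa = 1000 uN/um^2).
E = 130 GPa = 130000 uN/um^2
Step 3: Calculate tip deflection.
delta = F * L^3 / (3 * E * I)
delta = 21.7 * 361^3 / (3 * 130000 * 312.5)
delta = 8.3766 um


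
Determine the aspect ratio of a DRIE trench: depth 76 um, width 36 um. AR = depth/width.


Step 1: AR = depth / width
Step 2: AR = 76 / 36
AR = 2.1


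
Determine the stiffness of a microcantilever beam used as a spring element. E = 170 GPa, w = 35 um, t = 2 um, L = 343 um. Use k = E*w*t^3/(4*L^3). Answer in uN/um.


Step 1: Convert E to consistent units (1 GPa = 1000 uN/um^2).
E = 170 GPa = 170000 uN/um^2
Step 2: Compute t^3 = 2^3 = 8
Step 3: Compute L^3 = 343^3 = 40353607
Step 4: k = 170000 * 35 * 8 / (4 * 40353607)
k = 0.2949 uN/um


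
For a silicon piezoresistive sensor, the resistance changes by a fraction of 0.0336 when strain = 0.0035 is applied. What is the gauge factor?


Step 1: Identify values.
dR/R = 0.0336, strain = 0.0035
Step 2: GF = (dR/R) / strain = 0.0336 / 0.0035
GF = 9.6


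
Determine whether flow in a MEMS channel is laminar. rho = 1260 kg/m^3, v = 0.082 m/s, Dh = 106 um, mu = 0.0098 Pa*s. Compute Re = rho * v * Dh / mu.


Step 1: Convert Dh to meters: Dh = 106e-6 m
Step 2: Re = rho * v * Dh / mu
Re = 1260 * 0.082 * 106e-6 / 0.0098
Re = 1.118
Since Re = 1.118 is below ~2300, the flow is laminar.


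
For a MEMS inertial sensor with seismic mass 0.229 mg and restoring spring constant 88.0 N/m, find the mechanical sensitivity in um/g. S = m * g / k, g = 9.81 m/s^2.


Step 1: Convert mass: m = 0.229 mg = 2.29e-07 kg
Step 2: S = m * g / k = 2.29e-07 * 9.81 / 88.0
Step 3: S = 2.55e-08 m/g
Step 4: Convert to um/g: S = 0.026 um/g


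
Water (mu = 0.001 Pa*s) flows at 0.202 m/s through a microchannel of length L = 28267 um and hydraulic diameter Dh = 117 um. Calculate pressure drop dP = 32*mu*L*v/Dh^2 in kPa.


Step 1: Convert to SI: L = 28267e-6 m, Dh = 117e-6 m
Step 2: dP = 32 * 0.001 * 28267e-6 * 0.202 / (117e-6)^2
Step 3: dP = 13347.79 Pa
Step 4: Convert to kPa: dP = 13.35 kPa


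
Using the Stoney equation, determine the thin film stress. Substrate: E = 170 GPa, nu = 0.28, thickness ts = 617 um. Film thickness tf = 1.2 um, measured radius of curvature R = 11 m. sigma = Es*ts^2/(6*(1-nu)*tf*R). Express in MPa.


Step 1: Compute numerator: Es * ts^2 = 170 * 617^2 = 64717130 (GPa*um^2)
Step 2: Compute denominator (R in um): 6*(1-nu)*tf*R = 6*0.72*1.2*11e6 = 57024000.0 (um^2)
Step 3: sigma (GPa) = 64717130 / 57024000.0 = 1.13491e+00 GPa
Step 4: Convert to MPa (x1000): sigma = 1134.9 MPa


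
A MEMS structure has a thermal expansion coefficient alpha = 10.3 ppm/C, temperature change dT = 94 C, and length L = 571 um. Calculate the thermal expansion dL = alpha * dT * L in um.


Step 1: Convert CTE: alpha = 10.3 ppm/C = 10.3e-6 /C
Step 2: dL = 10.3e-6 * 94 * 571
dL = 0.5528 um


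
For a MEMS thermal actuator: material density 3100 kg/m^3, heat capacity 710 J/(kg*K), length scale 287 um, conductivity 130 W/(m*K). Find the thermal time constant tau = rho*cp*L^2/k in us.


Step 1: Convert L to m: L = 287e-6 m
Step 2: L^2 = (287e-6)^2 = 8.2369e-08 m^2
Step 3: tau = 3100 * 710 * 8.2369e-08 / 130 = 1.39457053e-03 s
Step 4: Convert to microseconds (multiply by 1e6).
tau = 1394.571 us


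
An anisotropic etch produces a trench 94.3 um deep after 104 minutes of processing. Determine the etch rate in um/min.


Step 1: Etch rate = depth / time
Step 2: rate = 94.3 / 104
rate = 0.907 um/min


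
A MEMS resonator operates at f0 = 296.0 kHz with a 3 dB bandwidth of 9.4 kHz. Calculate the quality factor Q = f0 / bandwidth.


Step 1: Q = f0 / bandwidth
Step 2: Q = 296.0 / 9.4
Q = 31.5


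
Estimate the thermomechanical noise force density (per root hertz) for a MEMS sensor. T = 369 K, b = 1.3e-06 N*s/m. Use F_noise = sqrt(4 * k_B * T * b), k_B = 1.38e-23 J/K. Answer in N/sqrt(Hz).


Step 1: Compute 4 * k_B * T * b
= 4 * 1.38e-23 * 369 * 1.3e-06
= 2.6479e-26 N^2/Hz
Step 2: F_noise = sqrt(2.6479e-26)
F_noise = 1.63e-13 N/sqrt(Hz)


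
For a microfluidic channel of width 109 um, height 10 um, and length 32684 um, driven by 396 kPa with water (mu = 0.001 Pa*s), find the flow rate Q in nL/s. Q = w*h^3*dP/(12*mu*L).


Step 1: Convert all dimensions to SI (meters).
w = 109e-6 m, h = 10e-6 m, L = 32684e-6 m, dP = 396e3 Pa
Step 2: Q = w * h^3 * dP / (12 * mu * L)
Q = 109e-6 * (10e-6)^3 * 396e3 / (12 * 0.001 * 32684e-6) = 1.1005385e-10 m^3/s
Step 3: Convert Q from m^3/s to nL/s (1 m^3 = 1e12 nL, so multiply by 1e12).
Q = 110.054 nL/s


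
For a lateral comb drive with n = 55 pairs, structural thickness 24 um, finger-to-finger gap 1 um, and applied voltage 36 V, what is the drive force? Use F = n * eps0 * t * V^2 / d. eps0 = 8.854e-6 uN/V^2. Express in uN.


Step 1: Parameters: n=55, eps0=8.854e-6 uN/V^2, t=24 um, V=36 V, d=1 um
Step 2: V^2 = 1296
Step 3: F = 55 * 8.854e-6 * 24 * 1296 / 1
F = 15.147 uN


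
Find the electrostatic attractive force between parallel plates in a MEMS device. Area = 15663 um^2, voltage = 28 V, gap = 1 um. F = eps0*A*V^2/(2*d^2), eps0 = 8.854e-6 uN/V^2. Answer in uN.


Step 1: Identify parameters.
eps0 = 8.854e-6 uN/V^2, A = 15663 um^2, V = 28 V, d = 1 um
Step 2: Compute V^2 = 28^2 = 784
Step 3: Compute d^2 = 1^2 = 1
Step 4: F = 0.5 * 8.854e-6 * 15663 * 784 / 1
F = 54.363 uN


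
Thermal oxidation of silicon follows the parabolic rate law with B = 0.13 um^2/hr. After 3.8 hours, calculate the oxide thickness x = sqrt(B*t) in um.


Step 1: Compute B*t = 0.13 * 3.8 = 0.494
Step 2: x = sqrt(0.494)
x = 0.703 um


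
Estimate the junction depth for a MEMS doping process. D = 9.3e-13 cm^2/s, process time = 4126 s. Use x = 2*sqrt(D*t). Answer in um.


Step 1: Compute D*t = 9.3e-13 * 4126 = 3.83718e-09 cm^2
Step 2: sqrt(D*t) = 6.1945e-05 cm
Step 3: x = 2 * 6.1945e-05 cm = 1.2389e-04 cm
Step 4: Convert to um (1 cm = 1e4 um): x = 1.239 um


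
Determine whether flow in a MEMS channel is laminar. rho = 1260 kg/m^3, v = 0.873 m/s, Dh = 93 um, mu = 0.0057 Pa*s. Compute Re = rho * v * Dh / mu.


Step 1: Convert Dh to meters: Dh = 93e-6 m
Step 2: Re = rho * v * Dh / mu
Re = 1260 * 0.873 * 93e-6 / 0.0057
Re = 17.947
Since Re = 17.947 is below ~2300, the flow is laminar.


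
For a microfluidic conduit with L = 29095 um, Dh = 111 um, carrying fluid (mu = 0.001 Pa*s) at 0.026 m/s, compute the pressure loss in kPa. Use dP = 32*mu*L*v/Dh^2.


Step 1: Convert to SI: L = 29095e-6 m, Dh = 111e-6 m
Step 2: dP = 32 * 0.001 * 29095e-6 * 0.026 / (111e-6)^2
Step 3: dP = 1964.70 Pa
Step 4: Convert to kPa: dP = 1.96 kPa


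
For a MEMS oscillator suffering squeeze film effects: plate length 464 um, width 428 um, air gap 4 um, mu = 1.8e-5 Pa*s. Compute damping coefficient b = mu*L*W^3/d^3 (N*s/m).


Step 1: Convert to SI.
L = 464e-6 m, W = 428e-6 m, d = 4e-6 m
Step 2: W^3 = (428e-6)^3 = 7.84e-11 m^3
Step 3: d^3 = (4e-6)^3 = 6.40e-17 m^3
Step 4: b = 1.8e-5 * 464e-6 * 7.84e-11 / 6.40e-17
b = 1.02e-02 N*s/m


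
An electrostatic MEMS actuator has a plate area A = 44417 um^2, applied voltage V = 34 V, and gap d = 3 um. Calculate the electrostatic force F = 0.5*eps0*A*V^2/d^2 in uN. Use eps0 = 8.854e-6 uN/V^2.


Step 1: Identify parameters.
eps0 = 8.854e-6 uN/V^2, A = 44417 um^2, V = 34 V, d = 3 um
Step 2: Compute V^2 = 34^2 = 1156
Step 3: Compute d^2 = 3^2 = 9
Step 4: F = 0.5 * 8.854e-6 * 44417 * 1156 / 9
F = 25.257 uN


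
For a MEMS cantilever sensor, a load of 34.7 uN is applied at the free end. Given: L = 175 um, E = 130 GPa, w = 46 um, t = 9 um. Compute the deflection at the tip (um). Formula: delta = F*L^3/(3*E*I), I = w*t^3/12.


Step 1: Calculate the second moment of area.
I = w * t^3 / 12 = 46 * 9^3 / 12 = 2794.5 um^4
Step 2: Convert E to consistent units (1 GPa = 1000 uN/um^2).
E = 130 GPa = 130000 uN/um^2
Step 3: Calculate tip deflection.
delta = F * L^3 / (3 * E * I)
delta = 34.7 * 175^3 / (3 * 130000 * 2794.5)
delta = 0.1706 um


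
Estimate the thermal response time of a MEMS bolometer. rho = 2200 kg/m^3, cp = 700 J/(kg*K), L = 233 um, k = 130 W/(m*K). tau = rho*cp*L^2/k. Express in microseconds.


Step 1: Convert L to m: L = 233e-6 m
Step 2: L^2 = (233e-6)^2 = 5.4289e-08 m^2
Step 3: tau = 2200 * 700 * 5.4289e-08 / 130 = 6.4311585e-04 s
Step 4: Convert to microseconds (multiply by 1e6).
tau = 643.116 us


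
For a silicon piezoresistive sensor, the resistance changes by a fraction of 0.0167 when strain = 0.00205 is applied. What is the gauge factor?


Step 1: Identify values.
dR/R = 0.0167, strain = 0.00205
Step 2: GF = (dR/R) / strain = 0.0167 / 0.00205
GF = 8.1


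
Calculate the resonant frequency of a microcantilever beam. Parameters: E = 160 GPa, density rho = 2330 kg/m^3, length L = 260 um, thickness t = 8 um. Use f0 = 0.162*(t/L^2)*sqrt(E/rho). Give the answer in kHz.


Step 1: Convert units to SI.
t_SI = 8e-6 m, L_SI = 260e-6 m
Step 2: Calculate sqrt(E/rho).
sqrt(160e9 / 2330) = 8286.71 m/s
Step 3: Compute f0.
f0 = 0.162 * 8e-6 / (260e-6)^2 * 8286.71 = 158869.5 Hz = 158.87 kHz


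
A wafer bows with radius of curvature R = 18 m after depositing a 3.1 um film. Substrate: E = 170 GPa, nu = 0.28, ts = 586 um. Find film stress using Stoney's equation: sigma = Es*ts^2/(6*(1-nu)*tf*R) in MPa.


Step 1: Compute numerator: Es * ts^2 = 170 * 586^2 = 58377320 (GPa*um^2)
Step 2: Compute denominator (R in um): 6*(1-nu)*tf*R = 6*0.72*3.1*18e6 = 241056000.0 (um^2)
Step 3: sigma (GPa) = 58377320 / 241056000.0 = 2.42173e-01 GPa
Step 4: Convert to MPa (x1000): sigma = 242.2 MPa


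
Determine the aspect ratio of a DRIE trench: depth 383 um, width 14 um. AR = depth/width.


Step 1: AR = depth / width
Step 2: AR = 383 / 14
AR = 27.4


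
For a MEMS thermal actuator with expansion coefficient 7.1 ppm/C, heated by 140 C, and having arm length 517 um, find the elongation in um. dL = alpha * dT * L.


Step 1: Convert CTE: alpha = 7.1 ppm/C = 7.1e-6 /C
Step 2: dL = 7.1e-6 * 140 * 517
dL = 0.5139 um


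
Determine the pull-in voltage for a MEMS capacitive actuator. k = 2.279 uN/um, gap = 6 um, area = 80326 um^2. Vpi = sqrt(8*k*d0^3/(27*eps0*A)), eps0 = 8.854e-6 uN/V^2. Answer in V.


Step 1: Compute numerator: 8 * k * d0^3 = 8 * 2.279 * 6^3 = 3938.112
Step 2: Compute denominator: 27 * eps0 * A = 27 * 8.854e-6 * 80326 = 19.202573
Step 3: Vpi = sqrt(3938.112 / 19.202573)
Vpi = 14.32 V


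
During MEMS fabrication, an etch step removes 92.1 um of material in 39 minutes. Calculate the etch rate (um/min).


Step 1: Etch rate = depth / time
Step 2: rate = 92.1 / 39
rate = 2.362 um/min


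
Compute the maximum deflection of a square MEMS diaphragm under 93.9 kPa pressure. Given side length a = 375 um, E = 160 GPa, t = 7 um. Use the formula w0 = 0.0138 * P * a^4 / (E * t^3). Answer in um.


Step 1: Convert pressure to compatible units (E is in GPa, so P in GPa).
P = 93.9 kPa = 93.9e-6 GPa
Step 2: Compute numerator: 0.0138 * P * a^4.
a^4 = 375^4 = 19775390625
numerator = 0.0138 * 93.9e-6 * 19775390625 = 2.56253e+04
Step 3: Compute denominator: E * t^3 = 160 * 7^3 = 54880
Step 4: w0 = numerator / denominator = 2.56253e+04 / 54880 = 0.4669 um


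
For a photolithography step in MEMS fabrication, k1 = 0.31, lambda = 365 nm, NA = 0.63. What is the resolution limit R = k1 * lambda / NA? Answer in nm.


Step 1: Identify values: k1 = 0.31, lambda = 365 nm, NA = 0.63
Step 2: R = k1 * lambda / NA
R = 0.31 * 365 / 0.63
R = 179.6 nm


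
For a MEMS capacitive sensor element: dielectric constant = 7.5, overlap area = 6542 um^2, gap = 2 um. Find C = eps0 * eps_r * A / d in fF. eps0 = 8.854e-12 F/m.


Step 1: Convert area to m^2: A = 6542e-12 m^2
Step 2: Convert gap to m: d = 2e-6 m
Step 3: C = eps0 * eps_r * A / d
C = 8.854e-12 * 7.5 * 6542e-12 / 2e-6
Step 4: Convert to fF (multiply by 1e15).
C = 217.21 fF


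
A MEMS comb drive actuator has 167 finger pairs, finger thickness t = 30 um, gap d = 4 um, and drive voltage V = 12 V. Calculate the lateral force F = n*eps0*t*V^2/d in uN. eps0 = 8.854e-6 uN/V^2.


Step 1: Parameters: n=167, eps0=8.854e-6 uN/V^2, t=30 um, V=12 V, d=4 um
Step 2: V^2 = 144
Step 3: F = 167 * 8.854e-6 * 30 * 144 / 4
F = 1.597 uN


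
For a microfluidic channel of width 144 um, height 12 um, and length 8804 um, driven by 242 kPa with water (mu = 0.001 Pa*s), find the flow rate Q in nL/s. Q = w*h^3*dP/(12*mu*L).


Step 1: Convert all dimensions to SI (meters).
w = 144e-6 m, h = 12e-6 m, L = 8804e-6 m, dP = 242e3 Pa
Step 2: Q = w * h^3 * dP / (12 * mu * L)
Q = 144e-6 * (12e-6)^3 * 242e3 / (12 * 0.001 * 8804e-6) = 5.6998092e-10 m^3/s
Step 3: Convert Q from m^3/s to nL/s (1 m^3 = 1e12 nL, so multiply by 1e12).
Q = 569.981 nL/s


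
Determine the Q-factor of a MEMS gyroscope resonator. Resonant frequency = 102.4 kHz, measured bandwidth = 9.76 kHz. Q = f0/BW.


Step 1: Q = f0 / bandwidth
Step 2: Q = 102.4 / 9.76
Q = 10.5


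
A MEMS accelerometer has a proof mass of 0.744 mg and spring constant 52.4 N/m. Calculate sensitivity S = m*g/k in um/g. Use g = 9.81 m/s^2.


Step 1: Convert mass: m = 0.744 mg = 7.44e-07 kg
Step 2: S = m * g / k = 7.44e-07 * 9.81 / 52.4
Step 3: S = 1.39e-07 m/g
Step 4: Convert to um/g: S = 0.139 um/g


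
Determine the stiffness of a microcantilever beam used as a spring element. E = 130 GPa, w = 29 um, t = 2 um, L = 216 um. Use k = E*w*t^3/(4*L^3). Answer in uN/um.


Step 1: Convert E to consistent units (1 GPa = 1000 uN/um^2).
E = 130 GPa = 130000 uN/um^2
Step 2: Compute t^3 = 2^3 = 8
Step 3: Compute L^3 = 216^3 = 10077696
Step 4: k = 130000 * 29 * 8 / (4 * 10077696)
k = 0.7482 uN/um


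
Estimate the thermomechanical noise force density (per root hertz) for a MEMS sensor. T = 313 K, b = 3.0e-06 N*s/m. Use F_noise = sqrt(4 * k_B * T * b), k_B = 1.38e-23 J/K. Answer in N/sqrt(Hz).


Step 1: Compute 4 * k_B * T * b
= 4 * 1.38e-23 * 313 * 3.0e-06
= 5.1833e-26 N^2/Hz
Step 2: F_noise = sqrt(5.1833e-26)
F_noise = 2.28e-13 N/sqrt(Hz)


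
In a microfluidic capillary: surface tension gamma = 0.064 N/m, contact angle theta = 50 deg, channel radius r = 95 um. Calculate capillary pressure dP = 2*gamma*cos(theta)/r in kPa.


Step 1: cos(50 deg) = 0.6428
Step 2: Convert r to m: r = 95e-6 m
Step 3: dP = 2 * 0.064 * 0.6428 / 95e-6 = 866.1 Pa
Step 4: Convert Pa to kPa (divide by 1000).
dP = 0.87 kPa


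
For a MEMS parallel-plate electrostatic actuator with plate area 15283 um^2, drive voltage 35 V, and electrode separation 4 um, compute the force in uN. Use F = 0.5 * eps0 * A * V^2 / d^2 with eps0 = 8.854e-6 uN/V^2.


Step 1: Identify parameters.
eps0 = 8.854e-6 uN/V^2, A = 15283 um^2, V = 35 V, d = 4 um
Step 2: Compute V^2 = 35^2 = 1225
Step 3: Compute d^2 = 4^2 = 16
Step 4: F = 0.5 * 8.854e-6 * 15283 * 1225 / 16
F = 5.18 uN


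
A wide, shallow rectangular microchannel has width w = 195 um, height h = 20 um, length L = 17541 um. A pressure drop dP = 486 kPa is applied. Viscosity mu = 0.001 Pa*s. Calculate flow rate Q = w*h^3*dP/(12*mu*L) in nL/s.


Step 1: Convert all dimensions to SI (meters).
w = 195e-6 m, h = 20e-6 m, L = 17541e-6 m, dP = 486e3 Pa
Step 2: Q = w * h^3 * dP / (12 * mu * L)
Q = 195e-6 * (20e-6)^3 * 486e3 / (12 * 0.001 * 17541e-6) = 3.6018471e-09 m^3/s
Step 3: Convert Q from m^3/s to nL/s (1 m^3 = 1e12 nL, so multiply by 1e12).
Q = 3601.847 nL/s
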